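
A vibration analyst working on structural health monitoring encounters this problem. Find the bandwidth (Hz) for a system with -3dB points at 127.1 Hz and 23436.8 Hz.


Bandwidth is the difference of -3dB frequencies:
BW = f_high - f_low
   = 23436.8 - 127.1
   = 23309.7 Hz

23309.7 Hz


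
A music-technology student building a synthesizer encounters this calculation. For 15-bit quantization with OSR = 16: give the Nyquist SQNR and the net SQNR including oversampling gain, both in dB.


Step 1 — baseline SQNR at Nyquist:
SQNR_base = 6.02*N + 1.76
          = 6.02*15 + 1.76
          = 92.06 dB

Step 2 — oversampling processing gain:
G = 10*log10(OSR) = 10*log10(16) = 12.04 dB

Step 3 — total:
SQNR_total = 92.06 + 12.04 = 104.1 dB

Base SQNR = 92.06 dB; oversampled SQNR = 104.1 dB


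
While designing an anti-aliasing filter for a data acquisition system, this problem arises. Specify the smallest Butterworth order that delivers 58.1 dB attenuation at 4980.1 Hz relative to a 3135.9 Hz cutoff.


Butterworth filter order formula:
n = log10(10^(A/10) - 1) / (2 * log10(f_stop/f_pass))
10^(58.1/10) - 1 = 645653.229
f_stop/f_pass = 4980.1 / 3135.9 = 1.5881
n = 14.4617 -> ceil = 15

15


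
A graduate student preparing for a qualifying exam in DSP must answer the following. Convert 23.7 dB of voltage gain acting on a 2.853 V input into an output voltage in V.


Output voltage from dB gain:
V_out = V_in * 10^(gain_dB / 20)
      = 2.853 * 10^(23.7 / 20)
      = 2.853 * 15.310875
      = 43.6819 V

43.6819 V


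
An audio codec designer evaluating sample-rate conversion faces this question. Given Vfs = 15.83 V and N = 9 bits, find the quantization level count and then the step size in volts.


Step 1 — number of quantization levels:
L = 2^N = 2^9 = 512

Step 2 — LSB step size:
delta = Vfs / L
      = 15.83 / 512
      = 0.03091797 V

Levels = 512; step size = 0.03091797 V


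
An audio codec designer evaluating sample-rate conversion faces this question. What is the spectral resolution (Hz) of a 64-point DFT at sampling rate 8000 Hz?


DFT frequency resolution:
df = fs / N
   = 8000 / 64
   = 125.0 Hz

125.0 Hz


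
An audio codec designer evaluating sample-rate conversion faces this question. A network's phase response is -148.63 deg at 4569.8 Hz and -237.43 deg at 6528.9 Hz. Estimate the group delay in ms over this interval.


Group delay from phase difference:
tau = -d(phi)/d(omega)
d(phi) = -88.8 deg = -1.549852 rad
d(omega) = 2*pi*(6528.9 - 4569.8) = 12309.3883 rad/s
tau = -(-1.549852) / 12309.3883
    = 0.1259 ms

0.1259 ms


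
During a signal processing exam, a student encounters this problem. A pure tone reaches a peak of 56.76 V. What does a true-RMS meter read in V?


RMS voltage for a sinusoidal waveform:
V_rms = V_peak / sqrt(2)
      = 56.76 / 1.414214
      = 40.135 V

40.135 V


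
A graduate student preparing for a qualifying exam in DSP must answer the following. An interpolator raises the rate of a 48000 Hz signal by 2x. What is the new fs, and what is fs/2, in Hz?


Step 1 — output sample rate after interpolation by L:
fs_out = L * fs_in = 2 * 48000 = 96000 Hz

Step 2 — Nyquist frequency of the output stream:
f_Nyq = fs_out / 2 = 96000 / 2 = 48000.0 Hz

fs_out = 96000 Hz; f_Nyquist = 48000.0 Hz


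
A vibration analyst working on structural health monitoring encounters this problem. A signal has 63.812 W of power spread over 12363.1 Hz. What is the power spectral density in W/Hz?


Power spectral density:
PSD = P / BW
    = 63.812 / 12363.1
    = 0.00516149 W/Hz

0.00516149 W/Hz


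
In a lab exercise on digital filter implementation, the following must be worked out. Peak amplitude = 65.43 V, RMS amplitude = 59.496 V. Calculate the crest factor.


Crest factor is the ratio of peak to RMS:
CF = V_peak / V_rms
   = 65.43 / 59.496
   = 1.0997

1.0997


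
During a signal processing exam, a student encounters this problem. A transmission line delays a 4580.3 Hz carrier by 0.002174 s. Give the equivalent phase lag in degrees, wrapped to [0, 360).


Phase shift from frequency and time delay:
phi = 360 * f * t_delay
    = 360 * 4580.3 * 0.002174
    = 3584.73 degrees
    mod 360 = 344.73 degrees

344.73 degrees


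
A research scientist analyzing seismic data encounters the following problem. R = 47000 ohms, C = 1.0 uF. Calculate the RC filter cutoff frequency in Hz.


Cutoff frequency of a first-order RC filter:
fc = 1 / (2 * pi * R * C)
C = 1.0 uF = 1e-06 F
fc = 1 / (2 * pi * 47000 * 1e-06)
   = 1 / 0.29530970943744
   = 3.386275 Hz

3.386275 Hz


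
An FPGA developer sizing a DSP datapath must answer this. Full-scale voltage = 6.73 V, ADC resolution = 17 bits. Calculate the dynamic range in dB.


Dynamic range from full-scale to LSB:
V_min = V_max / 2^bits = 6.73 / 2^17
DR = 20 * log10(V_max / V_min)
   = 20 * log10(2^17)
   = 20 * 17 * log10(2)
   = 102.35 dB

102.35 dB


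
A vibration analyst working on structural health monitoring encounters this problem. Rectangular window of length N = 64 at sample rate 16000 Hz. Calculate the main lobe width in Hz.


Main lobe width for a rectangular window:
Width = 2 * fs / N
      = 2 * 16000 / 64
      = 32000 / 64
      = 500.0 Hz

500.0 Hz


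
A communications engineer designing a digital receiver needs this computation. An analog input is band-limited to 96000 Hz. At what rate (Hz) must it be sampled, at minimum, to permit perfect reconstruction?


The Nyquist rate is twice the maximum frequency component.
fs_min = 2 * fmax
      = 2 * 96000
      = 192000 Hz

192000


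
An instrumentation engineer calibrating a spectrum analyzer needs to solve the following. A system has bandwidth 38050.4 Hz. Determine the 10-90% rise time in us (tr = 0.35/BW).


Rise time from bandwidth relationship:
tr = 0.35 / BW
   = 0.35 / 38050.4
   = 9.19832643e-06 s
   = 9.1983 us

9.1983 us


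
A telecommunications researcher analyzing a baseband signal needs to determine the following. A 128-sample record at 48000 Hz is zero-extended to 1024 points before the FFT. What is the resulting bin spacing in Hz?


Frequency resolution after zero-padding:
N_padded = 128 * 8 = 1024
df = fs / N_padded
   = 48000 / 1024
   = 46.875 Hz

46.875 Hz


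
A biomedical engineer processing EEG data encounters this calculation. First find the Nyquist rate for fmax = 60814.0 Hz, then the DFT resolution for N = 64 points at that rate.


Step 1 — Nyquist sampling rate:
fs = 2 * fmax = 2 * 60814.0 = 121628.0 Hz

Step 2 — DFT bin spacing:
df = fs / N = 121628.0 / 64 = 1900.4375 Hz

1900.4375 Hz


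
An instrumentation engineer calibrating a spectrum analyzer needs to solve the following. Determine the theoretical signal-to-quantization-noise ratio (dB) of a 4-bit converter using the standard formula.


Theoretical SNR for a full-scale sinusoid:
SNR = 6.02 * N + 1.76
    = 6.02 * 4 + 1.76
    = 24.08 + 1.76
    = 25.84 dB

25.84 dB


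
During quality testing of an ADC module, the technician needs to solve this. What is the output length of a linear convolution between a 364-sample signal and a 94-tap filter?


Linear convolution output length:
L = N + M - 1
  = 364 + 94 - 1
  = 457 samples

457


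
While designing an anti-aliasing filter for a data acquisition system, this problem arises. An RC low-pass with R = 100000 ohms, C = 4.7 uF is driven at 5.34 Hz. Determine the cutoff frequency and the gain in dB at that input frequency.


Step 1 — cutoff frequency:
fc = 1 / (2*pi*R*C)
C = 4.7 uF = 4.7e-06 F
fc = 1 / (2*pi*100000*4.7e-06)
   = 0.338628 Hz

Step 2 — magnitude at f = 5.34 Hz:
|H(f)| = 1 / sqrt(1 + (f/fc)^2)
f/fc = 5.34 / 0.338628 = 15.769517
|H| = 1 / sqrt(1 + 248.677666) = 0.0632864
|H|_dB = 20*log10(0.0632864) = -23.97 dB

fc = 0.338628 Hz; |H(5.34 Hz)| = -23.97 dB


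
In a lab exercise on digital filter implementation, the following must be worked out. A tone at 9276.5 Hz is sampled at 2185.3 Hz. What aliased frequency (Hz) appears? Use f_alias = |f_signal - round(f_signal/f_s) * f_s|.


Compute the nearest integer multiple of fs to the signal:
n = round(9276.5 / 2185.3) = 4
f_alias = |9276.5 - 4 * 2185.3|
        = |9276.5 - 8741.2|
        = 535.3 Hz

535.3


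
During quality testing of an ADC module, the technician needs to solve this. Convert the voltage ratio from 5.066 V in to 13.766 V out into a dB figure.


Voltage gain in dB:
G = 20 * log10(Vout / Vin)
  = 20 * log10(13.766 / 5.066)
  = 20 * log10(2.717331)
  = 20 * 0.434143
  = 8.68 dB

8.68 dB


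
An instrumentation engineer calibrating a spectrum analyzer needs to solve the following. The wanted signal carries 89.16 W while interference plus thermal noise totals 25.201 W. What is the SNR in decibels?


SNR in decibels:
SNR = 10 * log10(Ps / Pn)
    = 10 * log10(89.16 / 25.201)
    = 10 * log10(3.538)
    = 10 * 0.5488
    = 5.49 dB

5.49 dB


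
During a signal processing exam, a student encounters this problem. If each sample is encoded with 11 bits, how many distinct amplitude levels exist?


Number of quantization levels = 2^N
= 2^11
= 2048

2048


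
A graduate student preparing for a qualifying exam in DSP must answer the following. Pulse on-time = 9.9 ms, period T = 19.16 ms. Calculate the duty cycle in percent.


Duty cycle as a percentage:
DC = (t_on / T) * 100
   = (9.9 / 19.16) * 100
   = 0.516701 * 100
   = 51.67 %

51.67 %


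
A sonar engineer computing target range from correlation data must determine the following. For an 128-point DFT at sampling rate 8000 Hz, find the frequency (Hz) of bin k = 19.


Frequency of DFT bin k:
f_k = k * fs / N
    = 19 * 8000 / 128
    = 152000 / 128
    = 1187.5 Hz

1187.5 Hz


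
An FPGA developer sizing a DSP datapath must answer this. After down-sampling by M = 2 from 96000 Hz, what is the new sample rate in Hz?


Decimation reduces the sample rate:
fs_out = fs_in / M
       = 96000 / 2
       = 48000.0 Hz

48000.0 Hz


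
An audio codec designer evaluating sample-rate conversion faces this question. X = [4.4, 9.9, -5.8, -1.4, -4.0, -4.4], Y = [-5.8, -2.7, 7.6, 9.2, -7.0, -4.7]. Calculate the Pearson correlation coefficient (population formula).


Pearson correlation coefficient (population):
r = cov(X,Y) / (std(X) * std(Y))
Mean X = -0.2167, Mean Y = -0.5667
Cov(X,Y) = -10.211111
Std(X) = 5.598338, Std(Y) = 6.487081
r = -0.2812

-0.2812


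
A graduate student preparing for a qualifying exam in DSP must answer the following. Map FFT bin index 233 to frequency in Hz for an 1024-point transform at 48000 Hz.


Frequency of DFT bin k:
f_k = k * fs / N
    = 233 * 48000 / 1024
    = 11184000 / 1024
    = 10921.875 Hz

10921.875 Hz


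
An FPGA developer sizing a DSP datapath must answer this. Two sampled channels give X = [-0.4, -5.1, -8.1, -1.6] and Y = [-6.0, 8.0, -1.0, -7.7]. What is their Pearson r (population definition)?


Pearson correlation coefficient (population):
r = cov(X,Y) / (std(X) * std(Y))
Mean X = -3.8, Mean Y = -1.675
Cov(X,Y) = -10.86
Std(X) = 3.02407, Std(Y) = 6.10466
r = -0.5883

-0.5883


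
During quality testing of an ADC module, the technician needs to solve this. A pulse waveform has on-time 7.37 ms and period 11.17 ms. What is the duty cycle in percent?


Duty cycle as a percentage:
DC = (t_on / T) * 100
   = (7.37 / 11.17) * 100
   = 0.659803 * 100
   = 65.98 %

65.98 %


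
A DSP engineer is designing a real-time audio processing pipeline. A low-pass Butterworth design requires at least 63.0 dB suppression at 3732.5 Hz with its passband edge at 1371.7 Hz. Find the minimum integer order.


Butterworth filter order formula:
n = log10(10^(A/10) - 1) / (2 * log10(f_stop/f_pass))
10^(63.0/10) - 1 = 1995261.315
f_stop/f_pass = 3732.5 / 1371.7 = 2.7211
n = 7.2457 -> ceil = 8

8


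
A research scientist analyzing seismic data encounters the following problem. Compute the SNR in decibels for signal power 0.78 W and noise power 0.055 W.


SNR in decibels:
SNR = 10 * log10(Ps / Pn)
    = 10 * log10(0.78 / 0.055)
    = 10 * log10(14.1818)
    = 10 * 1.1517
    = 11.52 dB

11.52 dB


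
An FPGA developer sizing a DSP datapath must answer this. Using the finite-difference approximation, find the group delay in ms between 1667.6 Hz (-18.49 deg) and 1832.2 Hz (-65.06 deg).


Group delay from phase difference:
tau = -d(phi)/d(omega)
d(phi) = -46.57 deg = -0.8128 rad
d(omega) = 2*pi*(1832.2 - 1667.6) = 1034.2123 rad/s
tau = -(-0.8128) / 1034.2123
    = 0.7859 ms

0.7859 ms


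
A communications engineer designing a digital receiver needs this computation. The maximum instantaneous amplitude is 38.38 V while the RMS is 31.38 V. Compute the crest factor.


Crest factor is the ratio of peak to RMS:
CF = V_peak / V_rms
   = 38.38 / 31.38
   = 1.2231

1.2231


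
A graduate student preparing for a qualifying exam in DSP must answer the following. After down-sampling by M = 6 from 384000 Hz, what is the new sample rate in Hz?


Decimation reduces the sample rate:
fs_out = fs_in / M
       = 384000 / 6
       = 64000.0 Hz

64000.0 Hz


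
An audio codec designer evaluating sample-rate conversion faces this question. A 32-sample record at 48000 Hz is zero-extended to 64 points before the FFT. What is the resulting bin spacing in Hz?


Frequency resolution after zero-padding:
N_padded = 32 * 2 = 64
df = fs / N_padded
   = 48000 / 64
   = 750.0 Hz

750.0 Hz


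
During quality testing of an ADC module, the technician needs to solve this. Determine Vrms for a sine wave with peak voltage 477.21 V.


RMS voltage for a sinusoidal waveform:
V_rms = V_peak / sqrt(2)
      = 477.21 / 1.414214
      = 337.438 V

337.438 V


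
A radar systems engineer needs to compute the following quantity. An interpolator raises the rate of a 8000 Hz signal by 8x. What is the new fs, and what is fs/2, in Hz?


Step 1 — output sample rate after interpolation by L:
fs_out = L * fs_in = 8 * 8000 = 64000 Hz

Step 2 — Nyquist frequency of the output stream:
f_Nyq = fs_out / 2 = 64000 / 2 = 32000.0 Hz

fs_out = 64000 Hz; f_Nyquist = 32000.0 Hz


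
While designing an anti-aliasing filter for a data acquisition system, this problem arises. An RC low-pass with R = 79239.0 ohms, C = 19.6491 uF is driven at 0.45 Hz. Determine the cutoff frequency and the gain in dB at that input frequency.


Step 1 — cutoff frequency:
fc = 1 / (2*pi*R*C)
C = 19.6491 uF = 1.96491e-05 F
fc = 1 / (2*pi*79239.0*1.96491e-05)
   = 0.102221 Hz

Step 2 — magnitude at f = 0.45 Hz:
|H(f)| = 1 / sqrt(1 + (f/fc)^2)
f/fc = 0.45 / 0.102221 = 4.402227
|H| = 1 / sqrt(1 + 19.379603) = 0.2215145
|H|_dB = 20*log10(0.2215145) = -13.09 dB

fc = 0.102221 Hz; |H(0.45 Hz)| = -13.09 dB


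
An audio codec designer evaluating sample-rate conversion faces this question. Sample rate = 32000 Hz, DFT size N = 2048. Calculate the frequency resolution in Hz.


DFT frequency resolution:
df = fs / N
   = 32000 / 2048
   = 15.625 Hz

15.625 Hz


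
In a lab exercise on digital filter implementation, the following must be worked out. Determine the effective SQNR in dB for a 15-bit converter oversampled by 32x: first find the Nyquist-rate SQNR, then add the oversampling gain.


Step 1 — baseline SQNR at Nyquist:
SQNR_base = 6.02*N + 1.76
          = 6.02*15 + 1.76
          = 92.06 dB

Step 2 — oversampling processing gain:
G = 10*log10(OSR) = 10*log10(32) = 15.05 dB

Step 3 — total:
SQNR_total = 92.06 + 15.05 = 107.11 dB

Base SQNR = 92.06 dB; oversampled SQNR = 107.11 dB


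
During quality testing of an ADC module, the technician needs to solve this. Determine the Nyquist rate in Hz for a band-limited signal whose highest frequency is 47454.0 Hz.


The Nyquist rate is twice the maximum frequency component.
fs_min = 2 * fmax
      = 2 * 47454.0
      = 94908.0 Hz

94908.0


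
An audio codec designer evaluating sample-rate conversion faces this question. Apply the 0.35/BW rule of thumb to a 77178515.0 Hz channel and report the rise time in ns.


Rise time from bandwidth relationship:
tr = 0.35 / BW
   = 0.35 / 77178515.0
   = 4.534940845e-09 s
   = 4.5349 ns

4.5349 ns


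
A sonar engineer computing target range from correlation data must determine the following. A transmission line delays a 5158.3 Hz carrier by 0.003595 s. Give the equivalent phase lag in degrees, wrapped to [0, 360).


Phase shift from frequency and time delay:
phi = 360 * f * t_delay
    = 360 * 5158.3 * 0.003595
    = 6675.87 degrees
    mod 360 = 195.87 degrees

195.87 degrees


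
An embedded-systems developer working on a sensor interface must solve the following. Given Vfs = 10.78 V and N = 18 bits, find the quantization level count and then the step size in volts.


Step 1 — number of quantization levels:
L = 2^N = 2^18 = 262144

Step 2 — LSB step size:
delta = Vfs / L
      = 10.78 / 262144
      = 4.112e-05 V

Levels = 262144; step size = 4.112e-05 V


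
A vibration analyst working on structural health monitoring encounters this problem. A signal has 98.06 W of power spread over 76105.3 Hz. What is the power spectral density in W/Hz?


Power spectral density:
PSD = P / BW
    = 98.06 / 76105.3
    = 0.00128848 W/Hz

0.00128848 W/Hz


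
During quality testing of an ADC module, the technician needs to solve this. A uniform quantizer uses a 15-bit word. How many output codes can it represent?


Number of quantization levels = 2^N
= 2^15
= 32768

32768


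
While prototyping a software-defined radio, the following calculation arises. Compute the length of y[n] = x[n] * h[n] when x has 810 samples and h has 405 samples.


Linear convolution output length:
L = N + M - 1
  = 810 + 405 - 1
  = 1214 samples

1214


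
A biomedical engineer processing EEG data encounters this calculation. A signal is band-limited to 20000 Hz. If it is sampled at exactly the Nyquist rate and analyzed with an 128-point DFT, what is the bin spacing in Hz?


Step 1 — Nyquist sampling rate:
fs = 2 * fmax = 2 * 20000 = 40000 Hz

Step 2 — DFT bin spacing:
df = fs / N = 40000 / 128 = 312.5 Hz

312.5 Hz


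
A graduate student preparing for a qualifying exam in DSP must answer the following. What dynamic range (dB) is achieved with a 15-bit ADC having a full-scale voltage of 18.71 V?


Dynamic range from full-scale to LSB:
V_min = V_max / 2^bits = 18.71 / 2^15
DR = 20 * log10(V_max / V_min)
   = 20 * log10(2^15)
   = 20 * 15 * log10(2)
   = 90.31 dB

90.31 dB


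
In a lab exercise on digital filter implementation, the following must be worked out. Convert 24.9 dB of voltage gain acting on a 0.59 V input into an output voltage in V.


Output voltage from dB gain:
V_out = V_in * 10^(gain_dB / 20)
      = 0.59 * 10^(24.9 / 20)
      = 0.59 * 17.579236
      = 10.3717 V

10.3717 V


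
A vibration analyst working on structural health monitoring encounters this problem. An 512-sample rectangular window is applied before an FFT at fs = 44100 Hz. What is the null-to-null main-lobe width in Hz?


Main lobe width for a rectangular window:
Width = 2 * fs / N
      = 2 * 44100 / 512
      = 88200 / 512
      = 172.266 Hz

172.266 Hz


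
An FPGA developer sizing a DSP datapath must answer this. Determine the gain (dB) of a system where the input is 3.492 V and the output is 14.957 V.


Voltage gain in dB:
G = 20 * log10(Vout / Vin)
  = 20 * log10(14.957 / 3.492)
  = 20 * log10(4.283219)
  = 20 * 0.63177
  = 12.64 dB

12.64 dB


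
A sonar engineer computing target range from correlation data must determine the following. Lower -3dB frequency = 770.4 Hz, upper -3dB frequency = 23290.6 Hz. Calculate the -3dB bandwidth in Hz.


Bandwidth is the difference of -3dB frequencies:
BW = f_high - f_low
   = 23290.6 - 770.4
   = 22520.2 Hz

22520.2 Hz


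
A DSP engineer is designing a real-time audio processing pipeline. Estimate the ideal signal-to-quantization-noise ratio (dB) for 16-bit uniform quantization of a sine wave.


Theoretical SNR for a full-scale sinusoid:
SNR = 6.02 * N + 1.76
    = 6.02 * 16 + 1.76
    = 96.32 + 1.76
    = 98.08 dB

98.08 dB


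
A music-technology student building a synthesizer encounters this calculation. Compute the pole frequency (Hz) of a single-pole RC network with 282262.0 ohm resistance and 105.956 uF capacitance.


Cutoff frequency of a first-order RC filter:
fc = 1 / (2 * pi * R * C)
C = 105.956 uF = 0.000105956 F
fc = 1 / (2 * pi * 282262.0 * 0.000105956)
   = 1 / 187.91343762871
   = 0.005322 Hz

0.005322 Hz


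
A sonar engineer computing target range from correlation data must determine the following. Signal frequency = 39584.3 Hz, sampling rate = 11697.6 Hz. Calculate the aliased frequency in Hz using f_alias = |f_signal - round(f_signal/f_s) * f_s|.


Compute the nearest integer multiple of fs to the signal:
n = round(39584.3 / 11697.6) = 3
f_alias = |39584.3 - 3 * 11697.6|
        = |39584.3 - 35092.8|
        = 4491.5 Hz

4491.5


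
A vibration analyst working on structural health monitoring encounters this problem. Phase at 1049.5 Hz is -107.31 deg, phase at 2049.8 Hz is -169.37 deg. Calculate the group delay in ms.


Group delay from phase difference:
tau = -d(phi)/d(omega)
d(phi) = -62.06 deg = -1.083151 rad
d(omega) = 2*pi*(2049.8 - 1049.5) = 6285.0703 rad/s
tau = -(-1.083151) / 6285.0703
    = 0.1723 ms

0.1723 ms


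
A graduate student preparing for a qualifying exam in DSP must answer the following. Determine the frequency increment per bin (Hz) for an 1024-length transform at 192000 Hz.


DFT frequency resolution:
df = fs / N
   = 192000 / 1024
   = 187.5 Hz

187.5 Hz


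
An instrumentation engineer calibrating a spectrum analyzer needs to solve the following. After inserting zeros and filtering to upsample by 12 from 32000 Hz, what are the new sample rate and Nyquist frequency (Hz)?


Step 1 — output sample rate after interpolation by L:
fs_out = L * fs_in = 12 * 32000 = 384000 Hz

Step 2 — Nyquist frequency of the output stream:
f_Nyq = fs_out / 2 = 384000 / 2 = 192000.0 Hz

fs_out = 384000 Hz; f_Nyquist = 192000.0 Hz


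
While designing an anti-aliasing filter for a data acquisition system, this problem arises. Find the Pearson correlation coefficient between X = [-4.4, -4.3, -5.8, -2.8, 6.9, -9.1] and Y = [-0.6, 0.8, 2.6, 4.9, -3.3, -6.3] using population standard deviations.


Pearson correlation coefficient (population):
r = cov(X,Y) / (std(X) * std(Y))
Mean X = -3.25, Mean Y = -0.3167
Cov(X,Y) = -0.2025
Std(X) = 4.939214, Std(Y) = 3.691168
r = -0.0111

-0.0111


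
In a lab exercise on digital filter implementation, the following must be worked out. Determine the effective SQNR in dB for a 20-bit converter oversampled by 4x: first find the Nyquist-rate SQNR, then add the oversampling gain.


Step 1 — baseline SQNR at Nyquist:
SQNR_base = 6.02*N + 1.76
          = 6.02*20 + 1.76
          = 122.16 dB

Step 2 — oversampling processing gain:
G = 10*log10(OSR) = 10*log10(4) = 6.02 dB

Step 3 — total:
SQNR_total = 122.16 + 6.02 = 128.18 dB

Base SQNR = 122.16 dB; oversampled SQNR = 128.18 dB


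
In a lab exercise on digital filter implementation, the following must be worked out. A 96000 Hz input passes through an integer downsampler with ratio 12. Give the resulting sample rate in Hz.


Decimation reduces the sample rate:
fs_out = fs_in / M
       = 96000 / 12
       = 8000.0 Hz

8000.0 Hz


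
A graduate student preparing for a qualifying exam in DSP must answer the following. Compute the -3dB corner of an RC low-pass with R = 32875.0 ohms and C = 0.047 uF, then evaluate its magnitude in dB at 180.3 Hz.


Step 1 — cutoff frequency:
fc = 1 / (2*pi*R*C)
C = 0.047 uF = 4.7e-08 F
fc = 1 / (2*pi*32875.0*4.7e-08)
   = 103.005 Hz

Step 2 — magnitude at f = 180.3 Hz:
|H(f)| = 1 / sqrt(1 + (f/fc)^2)
f/fc = 180.3 / 103.005 = 1.7504
|H| = 1 / sqrt(1 + 3.0639) = 0.4960535
|H|_dB = 20*log10(0.4960535) = -6.09 dB

fc = 103.005 Hz; |H(180.3 Hz)| = -6.09 dB


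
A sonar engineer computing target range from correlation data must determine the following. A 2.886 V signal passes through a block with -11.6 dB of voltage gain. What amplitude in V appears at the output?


Output voltage from dB gain:
V_out = V_in * 10^(gain_dB / 20)
      = 2.886 * 10^(-11.6 / 20)
      = 2.886 * 0.263027
      = 0.7591 V

0.7591 V


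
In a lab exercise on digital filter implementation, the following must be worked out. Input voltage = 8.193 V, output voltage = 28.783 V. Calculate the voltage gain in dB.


Voltage gain in dB:
G = 20 * log10(Vout / Vin)
  = 20 * log10(28.783 / 8.193)
  = 20 * log10(3.513121)
  = 20 * 0.545693
  = 10.91 dB

10.91 dB


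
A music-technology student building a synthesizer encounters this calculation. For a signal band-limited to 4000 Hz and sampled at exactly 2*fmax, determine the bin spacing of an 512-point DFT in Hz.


Step 1 — Nyquist sampling rate:
fs = 2 * fmax = 2 * 4000 = 8000 Hz

Step 2 — DFT bin spacing:
df = fs / N = 8000 / 512 = 15.625 Hz

15.625 Hz


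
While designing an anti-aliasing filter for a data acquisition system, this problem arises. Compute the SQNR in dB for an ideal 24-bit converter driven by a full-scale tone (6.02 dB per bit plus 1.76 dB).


Theoretical SNR for a full-scale sinusoid:
SNR = 6.02 * N + 1.76
    = 6.02 * 24 + 1.76
    = 144.48 + 1.76
    = 146.24 dB

146.24 dB


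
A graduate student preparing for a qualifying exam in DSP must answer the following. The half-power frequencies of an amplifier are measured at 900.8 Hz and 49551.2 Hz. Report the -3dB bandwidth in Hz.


Bandwidth is the difference of -3dB frequencies:
BW = f_high - f_low
   = 49551.2 - 900.8
   = 48650.4 Hz

48650.4 Hz


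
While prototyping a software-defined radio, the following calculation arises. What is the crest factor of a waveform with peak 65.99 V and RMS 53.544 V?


Crest factor is the ratio of peak to RMS:
CF = V_peak / V_rms
   = 65.99 / 53.544
   = 1.2324

1.2324


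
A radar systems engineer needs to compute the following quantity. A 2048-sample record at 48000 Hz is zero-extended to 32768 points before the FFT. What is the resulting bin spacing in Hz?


Frequency resolution after zero-padding:
N_padded = 2048 * 16 = 32768
df = fs / N_padded
   = 48000 / 32768
   = 1.4648 Hz

1.4648 Hz


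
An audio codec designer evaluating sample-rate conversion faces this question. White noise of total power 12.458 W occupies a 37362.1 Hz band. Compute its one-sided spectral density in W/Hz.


Power spectral density:
PSD = P / BW
    = 12.458 / 37362.1
    = 0.00033344 W/Hz

0.00033344 W/Hz


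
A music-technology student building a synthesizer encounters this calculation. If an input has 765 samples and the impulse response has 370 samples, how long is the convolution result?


Linear convolution output length:
L = N + M - 1
  = 765 + 370 - 1
  = 1134 samples

1134


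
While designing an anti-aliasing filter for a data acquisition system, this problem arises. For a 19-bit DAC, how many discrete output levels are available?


Number of quantization levels = 2^N
= 2^19
= 524288

524288


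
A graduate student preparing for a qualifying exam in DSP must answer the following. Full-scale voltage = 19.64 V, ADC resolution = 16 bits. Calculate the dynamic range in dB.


Dynamic range from full-scale to LSB:
V_min = V_max / 2^bits = 19.64 / 2^16
DR = 20 * log10(V_max / V_min)
   = 20 * log10(2^16)
   = 20 * 16 * log10(2)
   = 96.33 dB

96.33 dB


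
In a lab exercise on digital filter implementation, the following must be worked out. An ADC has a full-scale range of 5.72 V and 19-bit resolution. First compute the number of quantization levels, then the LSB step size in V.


Step 1 — number of quantization levels:
L = 2^N = 2^19 = 524288

Step 2 — LSB step size:
delta = Vfs / L
      = 5.72 / 524288
      = 1.091e-05 V

Levels = 524288; step size = 1.091e-05 V


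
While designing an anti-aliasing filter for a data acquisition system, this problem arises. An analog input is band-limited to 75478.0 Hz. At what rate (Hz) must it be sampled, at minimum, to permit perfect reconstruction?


The Nyquist rate is twice the maximum frequency component.
fs_min = 2 * fmax
      = 2 * 75478.0
      = 150956.0 Hz

150956.0


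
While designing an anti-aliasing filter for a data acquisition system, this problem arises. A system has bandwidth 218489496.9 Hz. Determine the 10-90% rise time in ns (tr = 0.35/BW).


Rise time from bandwidth relationship:
tr = 0.35 / BW
   = 0.35 / 218489496.9
   = 1.601907666e-09 s
   = 1.6019 ns

1.6019 ns


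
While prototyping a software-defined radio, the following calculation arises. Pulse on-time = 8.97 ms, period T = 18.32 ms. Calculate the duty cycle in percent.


Duty cycle as a percentage:
DC = (t_on / T) * 100
   = (8.97 / 18.32) * 100
   = 0.489629 * 100
   = 48.96 %

48.96 %


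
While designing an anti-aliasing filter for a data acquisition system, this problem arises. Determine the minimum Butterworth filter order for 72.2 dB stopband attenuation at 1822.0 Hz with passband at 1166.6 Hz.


Butterworth filter order formula:
n = log10(10^(A/10) - 1) / (2 * log10(f_stop/f_pass))
10^(72.2/10) - 1 = 16595868.0744
f_stop/f_pass = 1822.0 / 1166.6 = 1.5618
n = 18.6442 -> ceil = 19

19


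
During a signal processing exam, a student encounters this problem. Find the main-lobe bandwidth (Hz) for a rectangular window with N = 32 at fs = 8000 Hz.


Main lobe width for a rectangular window:
Width = 2 * fs / N
      = 2 * 8000 / 32
      = 16000 / 32
      = 500.0 Hz

500.0 Hz


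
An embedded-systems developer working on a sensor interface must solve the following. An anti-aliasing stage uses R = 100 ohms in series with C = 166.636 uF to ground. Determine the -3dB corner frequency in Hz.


Cutoff frequency of a first-order RC filter:
fc = 1 / (2 * pi * R * C)
C = 166.636 uF = 0.000166636 F
fc = 1 / (2 * pi * 100 * 0.000166636)
   = 1 / 0.10470048668472
   = 9.551054 Hz

9.551054 Hz


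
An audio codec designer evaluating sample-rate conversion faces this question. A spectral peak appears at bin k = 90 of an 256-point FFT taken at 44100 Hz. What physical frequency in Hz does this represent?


Frequency of DFT bin k:
f_k = k * fs / N
    = 90 * 44100 / 256
    = 3969000 / 256
    = 15503.906 Hz

15503.906 Hz


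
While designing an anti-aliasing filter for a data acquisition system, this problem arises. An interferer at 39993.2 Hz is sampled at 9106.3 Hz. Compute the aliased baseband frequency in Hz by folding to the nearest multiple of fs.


Compute the nearest integer multiple of fs to the signal:
n = round(39993.2 / 9106.3) = 4
f_alias = |39993.2 - 4 * 9106.3|
        = |39993.2 - 36425.2|
        = 3568.0 Hz

3568.0


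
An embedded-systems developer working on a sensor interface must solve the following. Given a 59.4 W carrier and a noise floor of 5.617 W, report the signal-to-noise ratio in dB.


SNR in decibels:
SNR = 10 * log10(Ps / Pn)
    = 10 * log10(59.4 / 5.617)
    = 10 * log10(10.575)
    = 10 * 1.0243
    = 10.24 dB

10.24 dB


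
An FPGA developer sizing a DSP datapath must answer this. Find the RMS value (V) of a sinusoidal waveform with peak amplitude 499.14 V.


RMS voltage for a sinusoidal waveform:
V_rms = V_peak / sqrt(2)
      = 499.14 / 1.414214
      = 352.945 V

352.945 V


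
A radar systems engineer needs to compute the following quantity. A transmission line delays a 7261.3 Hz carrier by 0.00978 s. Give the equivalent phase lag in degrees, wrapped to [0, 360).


Phase shift from frequency and time delay:
phi = 360 * f * t_delay
    = 360 * 7261.3 * 0.00978
    = 25565.59 degrees
    mod 360 = 5.59 degrees

5.59 degrees


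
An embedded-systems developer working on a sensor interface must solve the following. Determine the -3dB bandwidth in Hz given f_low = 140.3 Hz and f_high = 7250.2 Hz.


Bandwidth is the difference of -3dB frequencies:
BW = f_high - f_low
   = 7250.2 - 140.3
   = 7109.9 Hz

7109.9 Hz


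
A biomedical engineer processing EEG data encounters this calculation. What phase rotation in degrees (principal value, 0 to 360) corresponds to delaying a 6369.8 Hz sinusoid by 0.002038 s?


Phase shift from frequency and time delay:
phi = 360 * f * t_delay
    = 360 * 6369.8 * 0.002038
    = 4673.39 degrees
    mod 360 = 353.39 degrees

353.39 degrees


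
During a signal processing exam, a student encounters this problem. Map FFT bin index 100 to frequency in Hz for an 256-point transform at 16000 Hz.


Frequency of DFT bin k:
f_k = k * fs / N
    = 100 * 16000 / 256
    = 1600000 / 256
    = 6250.0 Hz

6250.0 Hz


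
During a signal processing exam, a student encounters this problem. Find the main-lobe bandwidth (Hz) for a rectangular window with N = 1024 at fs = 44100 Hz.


Main lobe width for a rectangular window:
Width = 2 * fs / N
      = 2 * 44100 / 1024
      = 88200 / 1024
      = 86.133 Hz

86.133 Hz


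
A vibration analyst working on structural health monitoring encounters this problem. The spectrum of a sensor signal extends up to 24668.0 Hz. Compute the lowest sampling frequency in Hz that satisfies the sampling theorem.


The Nyquist rate is twice the maximum frequency component.
fs_min = 2 * fmax
      = 2 * 24668.0
      = 49336.0 Hz

49336.0


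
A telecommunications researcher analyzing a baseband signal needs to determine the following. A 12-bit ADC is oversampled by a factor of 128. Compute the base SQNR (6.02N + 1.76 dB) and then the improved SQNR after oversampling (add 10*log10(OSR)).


Step 1 — baseline SQNR at Nyquist:
SQNR_base = 6.02*N + 1.76
          = 6.02*12 + 1.76
          = 74.0 dB

Step 2 — oversampling processing gain:
G = 10*log10(OSR) = 10*log10(128) = 21.07 dB

Step 3 — total:
SQNR_total = 74.0 + 21.07 = 95.07 dB

Base SQNR = 74.0 dB; oversampled SQNR = 95.07 dB


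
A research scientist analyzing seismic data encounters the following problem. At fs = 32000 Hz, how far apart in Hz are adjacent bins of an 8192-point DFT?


DFT frequency resolution:
df = fs / N
   = 32000 / 8192
   = 3.9062 Hz

3.9062 Hz


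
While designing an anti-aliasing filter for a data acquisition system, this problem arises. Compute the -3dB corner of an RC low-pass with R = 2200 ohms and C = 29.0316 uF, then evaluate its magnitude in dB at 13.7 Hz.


Step 1 — cutoff frequency:
fc = 1 / (2*pi*R*C)
C = 29.0316 uF = 2.90316e-05 F
fc = 1 / (2*pi*2200*2.90316e-05)
   = 2.49188 Hz

Step 2 — magnitude at f = 13.7 Hz:
|H(f)| = 1 / sqrt(1 + (f/fc)^2)
f/fc = 13.7 / 2.49188 = 5.497857
|H| = 1 / sqrt(1 + 30.226432) = 0.1789529
|H|_dB = 20*log10(0.1789529) = -14.95 dB

fc = 2.49188 Hz; |H(13.7 Hz)| = -14.95 dB


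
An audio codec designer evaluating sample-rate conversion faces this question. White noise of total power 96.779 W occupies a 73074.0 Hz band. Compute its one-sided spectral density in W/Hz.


Power spectral density:
PSD = P / BW
    = 96.779 / 73074.0
    = 0.0013244 W/Hz

0.0013244 W/Hz


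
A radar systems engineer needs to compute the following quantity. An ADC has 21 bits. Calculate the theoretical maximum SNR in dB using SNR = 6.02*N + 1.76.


Theoretical SNR for a full-scale sinusoid:
SNR = 6.02 * N + 1.76
    = 6.02 * 21 + 1.76
    = 126.42 + 1.76
    = 128.18 dB

128.18 dB


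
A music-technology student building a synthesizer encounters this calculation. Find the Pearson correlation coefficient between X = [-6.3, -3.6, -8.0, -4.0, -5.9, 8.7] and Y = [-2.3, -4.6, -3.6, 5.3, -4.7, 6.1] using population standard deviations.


Pearson correlation coefficient (population):
r = cov(X,Y) / (std(X) * std(Y))
Mean X = -3.1833, Mean Y = -0.6333
Cov(X,Y) = 17.892222
Std(X) = 5.512839, Std(Y) = 4.553265
r = 0.7128

0.7128


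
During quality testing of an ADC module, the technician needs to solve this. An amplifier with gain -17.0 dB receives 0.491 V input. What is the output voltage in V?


Output voltage from dB gain:
V_out = V_in * 10^(gain_dB / 20)
      = 0.491 * 10^(-17.0 / 20)
      = 0.491 * 0.141254
      = 0.0694 V

0.0694 V


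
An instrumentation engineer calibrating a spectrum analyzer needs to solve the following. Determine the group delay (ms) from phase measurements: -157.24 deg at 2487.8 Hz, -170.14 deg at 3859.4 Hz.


Group delay from phase difference:
tau = -d(phi)/d(omega)
d(phi) = -12.9 deg = -0.225147 rad
d(omega) = 2*pi*(3859.4 - 2487.8) = 8618.017 rad/s
tau = -(-0.225147) / 8618.017
    = 0.0261 ms

0.0261 ms


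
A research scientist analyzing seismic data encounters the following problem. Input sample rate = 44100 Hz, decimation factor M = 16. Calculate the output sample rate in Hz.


Decimation reduces the sample rate:
fs_out = fs_in / M
       = 44100 / 16
       = 2756.25 Hz

2756.25 Hz


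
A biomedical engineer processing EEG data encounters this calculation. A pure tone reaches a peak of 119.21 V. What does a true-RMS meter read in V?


RMS voltage for a sinusoidal waveform:
V_rms = V_peak / sqrt(2)
      = 119.21 / 1.414214
      = 84.294 V

84.294 V


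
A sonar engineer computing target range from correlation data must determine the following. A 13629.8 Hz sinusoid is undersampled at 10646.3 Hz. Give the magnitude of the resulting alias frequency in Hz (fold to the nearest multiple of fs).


Compute the nearest integer multiple of fs to the signal:
n = round(13629.8 / 10646.3) = 1
f_alias = |13629.8 - 1 * 10646.3|
        = |13629.8 - 10646.3|
        = 2983.5 Hz

2983.5


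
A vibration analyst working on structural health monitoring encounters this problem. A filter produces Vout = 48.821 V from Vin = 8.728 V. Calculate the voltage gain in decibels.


Voltage gain in dB:
G = 20 * log10(Vout / Vin)
  = 20 * log10(48.821 / 8.728)
  = 20 * log10(5.593607)
  = 20 * 0.747692
  = 14.95 dB

14.95 dB


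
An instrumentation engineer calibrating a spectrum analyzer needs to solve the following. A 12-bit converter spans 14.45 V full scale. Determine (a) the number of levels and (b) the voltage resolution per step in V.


Step 1 — number of quantization levels:
L = 2^N = 2^12 = 4096

Step 2 — LSB step size:
delta = Vfs / L
      = 14.45 / 4096
      = 0.00352783 V

Levels = 4096; step size = 0.00352783 V


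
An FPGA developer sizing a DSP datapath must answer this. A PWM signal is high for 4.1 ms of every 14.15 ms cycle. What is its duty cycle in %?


Duty cycle as a percentage:
DC = (t_on / T) * 100
   = (4.1 / 14.15) * 100
   = 0.289753 * 100
   = 28.98 %

28.98 %


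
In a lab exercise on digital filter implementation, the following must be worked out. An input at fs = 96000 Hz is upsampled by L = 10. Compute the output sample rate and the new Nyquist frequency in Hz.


Step 1 — output sample rate after interpolation by L:
fs_out = L * fs_in = 10 * 96000 = 960000 Hz

Step 2 — Nyquist frequency of the output stream:
f_Nyq = fs_out / 2 = 960000 / 2 = 480000.0 Hz

fs_out = 960000 Hz; f_Nyquist = 480000.0 Hz


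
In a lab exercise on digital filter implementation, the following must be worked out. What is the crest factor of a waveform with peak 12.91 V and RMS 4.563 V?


Crest factor is the ratio of peak to RMS:
CF = V_peak / V_rms
   = 12.91 / 4.563
   = 2.8293

2.8293


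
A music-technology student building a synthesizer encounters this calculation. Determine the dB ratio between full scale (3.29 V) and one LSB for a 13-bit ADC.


Dynamic range from full-scale to LSB:
V_min = V_max / 2^bits = 3.29 / 2^13
DR = 20 * log10(V_max / V_min)
   = 20 * log10(2^13)
   = 20 * 13 * log10(2)
   = 78.27 dB

78.27 dB


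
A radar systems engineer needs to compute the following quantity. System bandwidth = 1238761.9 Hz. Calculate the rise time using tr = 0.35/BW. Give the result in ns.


Rise time from bandwidth relationship:
tr = 0.35 / BW
   = 0.35 / 1238761.9
   = 2.825401718e-07 s
   = 282.5402 ns

282.5402 ns


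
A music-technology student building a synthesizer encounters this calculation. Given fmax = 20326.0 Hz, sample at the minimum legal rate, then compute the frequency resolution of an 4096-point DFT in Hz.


Step 1 — Nyquist sampling rate:
fs = 2 * fmax = 2 * 20326.0 = 40652.0 Hz

Step 2 — DFT bin spacing:
df = fs / N = 40652.0 / 4096 = 9.9248 Hz

9.9248 Hz
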